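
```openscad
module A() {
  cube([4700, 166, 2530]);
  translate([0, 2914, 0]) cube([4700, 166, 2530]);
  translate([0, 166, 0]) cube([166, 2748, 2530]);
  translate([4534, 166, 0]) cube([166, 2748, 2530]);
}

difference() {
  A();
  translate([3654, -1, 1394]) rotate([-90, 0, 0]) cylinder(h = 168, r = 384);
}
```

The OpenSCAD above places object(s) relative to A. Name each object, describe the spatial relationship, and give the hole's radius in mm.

A is a house frame. The house frame has a circular hole through its front wall. The hole's radius is 384 mm.

The subtracted cylinder has r = 384 mm.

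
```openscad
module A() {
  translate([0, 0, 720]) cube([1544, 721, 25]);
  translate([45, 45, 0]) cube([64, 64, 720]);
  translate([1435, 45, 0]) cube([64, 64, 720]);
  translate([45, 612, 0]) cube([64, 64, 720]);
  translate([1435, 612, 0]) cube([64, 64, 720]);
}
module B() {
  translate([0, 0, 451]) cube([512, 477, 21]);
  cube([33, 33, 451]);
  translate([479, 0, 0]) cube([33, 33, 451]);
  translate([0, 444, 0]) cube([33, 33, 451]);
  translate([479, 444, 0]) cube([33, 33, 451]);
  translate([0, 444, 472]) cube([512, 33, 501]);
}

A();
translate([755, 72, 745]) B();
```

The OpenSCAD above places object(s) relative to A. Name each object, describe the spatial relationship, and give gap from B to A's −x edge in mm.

The chair's min-x is at 755; the table's min-x is 0; gap = 755 mm.

A is a table. B is a chair. The chair is on top of the table. The gap from the chair to the table's −x edge is 755 mm.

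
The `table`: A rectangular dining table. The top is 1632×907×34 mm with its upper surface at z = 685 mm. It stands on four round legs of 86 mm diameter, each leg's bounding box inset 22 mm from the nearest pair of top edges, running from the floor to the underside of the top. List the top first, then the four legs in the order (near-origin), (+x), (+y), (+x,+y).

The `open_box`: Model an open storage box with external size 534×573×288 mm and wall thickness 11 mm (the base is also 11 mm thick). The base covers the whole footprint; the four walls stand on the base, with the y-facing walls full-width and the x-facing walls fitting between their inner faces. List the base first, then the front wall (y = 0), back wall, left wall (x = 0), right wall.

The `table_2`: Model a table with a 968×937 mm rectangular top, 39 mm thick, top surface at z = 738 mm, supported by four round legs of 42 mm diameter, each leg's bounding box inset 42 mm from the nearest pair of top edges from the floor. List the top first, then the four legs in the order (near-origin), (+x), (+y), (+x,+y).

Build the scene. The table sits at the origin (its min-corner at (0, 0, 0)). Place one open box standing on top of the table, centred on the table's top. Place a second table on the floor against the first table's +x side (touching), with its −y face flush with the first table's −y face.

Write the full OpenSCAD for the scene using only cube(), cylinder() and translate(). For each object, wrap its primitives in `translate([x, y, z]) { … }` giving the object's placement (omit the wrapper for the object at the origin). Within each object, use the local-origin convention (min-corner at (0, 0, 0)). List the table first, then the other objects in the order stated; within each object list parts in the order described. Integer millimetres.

translate([0, 0, 651]) cube([1632, 907, 34]);
translate([65, 65, 0]) cylinder(h = 651, r = 43);
translate([1567, 65, 0]) cylinder(h = 651, r = 43);
translate([65, 842, 0]) cylinder(h = 651, r = 43);
translate([1567, 842, 0]) cylinder(h = 651, r = 43);
translate([549, 167, 685]) {
  cube([534, 573, 11]);
  translate([0, 0, 11]) cube([534, 11, 277]);
  translate([0, 562, 11]) cube([534, 11, 277]);
  translate([0, 11, 11]) cube([11, 551, 277]);
  translate([523, 11, 11]) cube([11, 551, 277]);
}
translate([1632, 0, 0]) {
  translate([0, 0, 699]) cube([968, 937, 39]);
  translate([63, 63, 0]) cylinder(h = 699, r = 21);
  translate([905, 63, 0]) cylinder(h = 699, r = 21);
  translate([63, 874, 0]) cylinder(h = 699, r = 21);
  translate([905, 874, 0]) cylinder(h = 699, r = 21);
}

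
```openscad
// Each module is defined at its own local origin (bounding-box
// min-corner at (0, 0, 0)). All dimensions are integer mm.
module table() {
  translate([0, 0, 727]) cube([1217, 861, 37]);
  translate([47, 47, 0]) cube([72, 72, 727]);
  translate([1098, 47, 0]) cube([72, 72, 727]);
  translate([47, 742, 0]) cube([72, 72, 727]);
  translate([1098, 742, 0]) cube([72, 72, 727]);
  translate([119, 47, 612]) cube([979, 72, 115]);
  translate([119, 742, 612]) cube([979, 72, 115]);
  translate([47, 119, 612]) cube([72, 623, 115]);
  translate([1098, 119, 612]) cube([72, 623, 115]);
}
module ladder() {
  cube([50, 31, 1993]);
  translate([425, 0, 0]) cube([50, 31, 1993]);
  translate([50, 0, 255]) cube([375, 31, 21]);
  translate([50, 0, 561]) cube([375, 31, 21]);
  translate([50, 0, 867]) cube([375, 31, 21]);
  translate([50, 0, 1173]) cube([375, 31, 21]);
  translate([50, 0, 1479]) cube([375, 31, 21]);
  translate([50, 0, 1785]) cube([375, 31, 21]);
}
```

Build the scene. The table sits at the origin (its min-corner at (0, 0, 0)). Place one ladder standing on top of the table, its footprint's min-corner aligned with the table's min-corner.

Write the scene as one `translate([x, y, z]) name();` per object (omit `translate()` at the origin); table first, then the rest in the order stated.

table();
translate([0, 0, 764]) ladder();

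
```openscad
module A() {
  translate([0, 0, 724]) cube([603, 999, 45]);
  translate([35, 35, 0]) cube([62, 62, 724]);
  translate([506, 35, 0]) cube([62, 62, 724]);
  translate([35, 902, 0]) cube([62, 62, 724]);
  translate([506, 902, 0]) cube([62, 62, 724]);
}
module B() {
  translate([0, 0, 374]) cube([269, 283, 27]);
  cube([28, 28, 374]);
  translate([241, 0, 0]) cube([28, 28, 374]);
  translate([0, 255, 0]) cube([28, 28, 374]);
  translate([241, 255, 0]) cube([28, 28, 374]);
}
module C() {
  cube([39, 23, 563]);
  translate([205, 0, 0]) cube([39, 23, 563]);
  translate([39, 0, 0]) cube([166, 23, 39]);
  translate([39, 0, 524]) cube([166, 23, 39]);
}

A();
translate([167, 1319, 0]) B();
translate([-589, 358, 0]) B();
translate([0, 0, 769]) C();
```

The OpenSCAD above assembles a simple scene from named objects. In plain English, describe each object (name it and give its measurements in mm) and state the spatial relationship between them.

A is a table: top 603 mm (x) × 999 mm (y), 45 mm thick, upper face at z = 769 mm, on four 62×62 mm square legs, each inset 35 mm from the nearest pair of top edges, running from z = 0 to the bottom of the top.

B is a simple wooden stool: a rectangular seat 269 mm (x) by 283 mm (y), 27 mm thick, top face at z = 401 mm, on four square legs, each 28×28 mm in cross-section. The legs rest on z = 0, each flush with a corner of the seat.

C is a picture frame with a 166×485 mm rectangular opening (x by z) and a uniform 39 mm border on every side. Frame depth is 23 mm along y. It is built from two vertical stiles running the full outside height and two horizontal rails spanning the gap between the stiles.

Two stools sit around the table at the +y, −x sides. The picture frame is on top of the table.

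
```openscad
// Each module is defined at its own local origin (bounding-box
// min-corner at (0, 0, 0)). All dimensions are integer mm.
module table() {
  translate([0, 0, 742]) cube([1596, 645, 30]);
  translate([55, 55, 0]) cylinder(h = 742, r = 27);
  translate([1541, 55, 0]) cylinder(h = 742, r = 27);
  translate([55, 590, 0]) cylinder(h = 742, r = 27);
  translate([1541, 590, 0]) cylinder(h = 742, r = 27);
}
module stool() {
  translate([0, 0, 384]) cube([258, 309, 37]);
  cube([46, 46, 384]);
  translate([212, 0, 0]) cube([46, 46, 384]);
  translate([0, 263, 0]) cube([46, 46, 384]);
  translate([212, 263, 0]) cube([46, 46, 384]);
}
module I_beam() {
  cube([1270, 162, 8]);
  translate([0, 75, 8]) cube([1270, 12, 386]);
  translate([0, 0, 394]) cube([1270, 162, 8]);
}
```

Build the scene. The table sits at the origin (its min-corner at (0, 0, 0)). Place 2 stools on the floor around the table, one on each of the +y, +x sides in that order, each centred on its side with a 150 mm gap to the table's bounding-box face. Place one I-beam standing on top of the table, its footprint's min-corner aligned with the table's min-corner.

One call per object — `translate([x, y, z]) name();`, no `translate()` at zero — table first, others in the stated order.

table();
translate([669, 795, 0]) stool();
translate([1746, 168, 0]) stool();
translate([0, 0, 772]) I_beam();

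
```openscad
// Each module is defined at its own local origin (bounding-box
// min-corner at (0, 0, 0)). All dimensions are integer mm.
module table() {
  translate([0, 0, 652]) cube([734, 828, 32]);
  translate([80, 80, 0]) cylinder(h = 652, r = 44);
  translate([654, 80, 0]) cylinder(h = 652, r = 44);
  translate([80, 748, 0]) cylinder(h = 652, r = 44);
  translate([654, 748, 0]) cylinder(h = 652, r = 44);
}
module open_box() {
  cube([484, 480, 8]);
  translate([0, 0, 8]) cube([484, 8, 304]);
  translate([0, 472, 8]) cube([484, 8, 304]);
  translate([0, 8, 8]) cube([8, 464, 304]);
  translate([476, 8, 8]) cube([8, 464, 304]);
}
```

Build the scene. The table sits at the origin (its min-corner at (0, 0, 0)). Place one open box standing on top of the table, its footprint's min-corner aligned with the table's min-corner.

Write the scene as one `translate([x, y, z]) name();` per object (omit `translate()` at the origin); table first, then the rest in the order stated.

table();
translate([0, 0, 684]) open_box();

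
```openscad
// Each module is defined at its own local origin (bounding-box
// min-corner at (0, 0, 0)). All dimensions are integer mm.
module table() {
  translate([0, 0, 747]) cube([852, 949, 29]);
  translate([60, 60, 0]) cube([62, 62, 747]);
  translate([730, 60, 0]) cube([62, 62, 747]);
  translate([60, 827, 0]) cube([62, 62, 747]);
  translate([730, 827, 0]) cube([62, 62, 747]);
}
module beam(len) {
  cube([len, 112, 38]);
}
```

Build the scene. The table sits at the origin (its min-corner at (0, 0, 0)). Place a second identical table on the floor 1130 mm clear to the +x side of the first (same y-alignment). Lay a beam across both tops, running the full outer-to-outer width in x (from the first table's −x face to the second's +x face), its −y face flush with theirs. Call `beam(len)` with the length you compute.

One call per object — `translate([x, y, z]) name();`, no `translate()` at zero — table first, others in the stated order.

table();
translate([1982, 0, 0]) table();
translate([0, 0, 776]) beam(2834);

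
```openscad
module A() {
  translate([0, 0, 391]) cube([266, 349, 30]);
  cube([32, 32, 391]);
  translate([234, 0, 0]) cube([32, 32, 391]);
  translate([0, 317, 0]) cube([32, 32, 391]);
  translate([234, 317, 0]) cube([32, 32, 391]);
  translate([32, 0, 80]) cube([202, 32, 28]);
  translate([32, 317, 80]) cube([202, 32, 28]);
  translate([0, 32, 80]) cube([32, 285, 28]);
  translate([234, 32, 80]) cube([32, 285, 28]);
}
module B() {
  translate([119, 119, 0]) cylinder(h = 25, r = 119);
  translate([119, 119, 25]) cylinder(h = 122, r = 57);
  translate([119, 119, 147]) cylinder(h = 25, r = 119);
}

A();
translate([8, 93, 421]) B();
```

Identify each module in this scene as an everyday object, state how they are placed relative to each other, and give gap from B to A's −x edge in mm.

The spool's min-x is at 8; the stool's min-x is 0; gap = 8 mm.

A is a stool. B is a spool. The spool is on top of the stool. The gap from the spool to the stool's −x edge is 8 mm.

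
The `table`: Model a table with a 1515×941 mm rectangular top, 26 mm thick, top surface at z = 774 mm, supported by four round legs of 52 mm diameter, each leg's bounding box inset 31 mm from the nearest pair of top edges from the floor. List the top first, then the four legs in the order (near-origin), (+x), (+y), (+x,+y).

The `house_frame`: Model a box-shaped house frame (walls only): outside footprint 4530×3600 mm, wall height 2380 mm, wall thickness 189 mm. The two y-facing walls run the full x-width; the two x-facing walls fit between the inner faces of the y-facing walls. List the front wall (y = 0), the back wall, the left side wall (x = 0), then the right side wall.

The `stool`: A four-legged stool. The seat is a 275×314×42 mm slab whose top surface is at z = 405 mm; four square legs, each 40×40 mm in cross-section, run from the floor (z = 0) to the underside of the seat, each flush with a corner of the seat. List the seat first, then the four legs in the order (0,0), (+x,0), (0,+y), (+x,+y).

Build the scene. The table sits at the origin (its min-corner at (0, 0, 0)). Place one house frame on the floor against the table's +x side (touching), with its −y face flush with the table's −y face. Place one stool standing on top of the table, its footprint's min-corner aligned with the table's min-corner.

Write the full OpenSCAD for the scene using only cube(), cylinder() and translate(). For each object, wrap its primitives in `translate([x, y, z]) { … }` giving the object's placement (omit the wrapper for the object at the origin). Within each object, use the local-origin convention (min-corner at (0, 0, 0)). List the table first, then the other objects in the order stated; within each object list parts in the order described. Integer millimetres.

translate([0, 0, 748]) cube([1515, 941, 26]);
translate([57, 57, 0]) cylinder(h = 748, r = 26);
translate([1458, 57, 0]) cylinder(h = 748, r = 26);
translate([57, 884, 0]) cylinder(h = 748, r = 26);
translate([1458, 884, 0]) cylinder(h = 748, r = 26);
translate([1515, 0, 0]) {
  cube([4530, 189, 2380]);
  translate([0, 3411, 0]) cube([4530, 189, 2380]);
  translate([0, 189, 0]) cube([189, 3222, 2380]);
  translate([4341, 189, 0]) cube([189, 3222, 2380]);
}
translate([0, 0, 774]) {
  translate([0, 0, 363]) cube([275, 314, 42]);
  cube([40, 40, 363]);
  translate([235, 0, 0]) cube([40, 40, 363]);
  translate([0, 274, 0]) cube([40, 40, 363]);
  translate([235, 274, 0]) cube([40, 40, 363]);
}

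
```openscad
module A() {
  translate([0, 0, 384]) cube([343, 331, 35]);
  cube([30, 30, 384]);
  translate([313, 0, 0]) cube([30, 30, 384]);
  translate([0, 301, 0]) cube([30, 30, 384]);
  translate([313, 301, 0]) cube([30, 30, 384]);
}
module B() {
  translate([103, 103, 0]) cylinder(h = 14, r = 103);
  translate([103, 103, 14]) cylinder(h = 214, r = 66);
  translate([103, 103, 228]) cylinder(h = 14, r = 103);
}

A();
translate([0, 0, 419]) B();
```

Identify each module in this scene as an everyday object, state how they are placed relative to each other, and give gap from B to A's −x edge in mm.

A is a stool. B is a spool. The spool is on top of the stool. The gap from the spool to the stool's −x edge is 0 mm.

The spool's min-x is at 0; the stool's min-x is 0; gap = 0 mm.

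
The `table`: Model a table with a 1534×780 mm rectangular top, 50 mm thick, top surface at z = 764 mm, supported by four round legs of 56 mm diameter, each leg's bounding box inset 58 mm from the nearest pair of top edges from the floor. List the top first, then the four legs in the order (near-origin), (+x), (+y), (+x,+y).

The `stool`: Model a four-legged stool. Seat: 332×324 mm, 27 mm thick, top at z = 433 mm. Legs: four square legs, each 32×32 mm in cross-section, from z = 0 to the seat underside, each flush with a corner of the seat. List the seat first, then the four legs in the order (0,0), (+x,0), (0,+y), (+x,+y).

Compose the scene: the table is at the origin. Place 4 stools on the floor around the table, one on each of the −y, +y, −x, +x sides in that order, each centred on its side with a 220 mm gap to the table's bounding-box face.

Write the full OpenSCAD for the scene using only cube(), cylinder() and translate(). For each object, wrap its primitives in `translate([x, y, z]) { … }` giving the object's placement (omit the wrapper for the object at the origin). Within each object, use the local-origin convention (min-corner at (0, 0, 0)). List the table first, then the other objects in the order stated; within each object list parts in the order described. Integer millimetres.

translate([0, 0, 714]) cube([1534, 780, 50]);
translate([86, 86, 0]) cylinder(h = 714, r = 28);
translate([1448, 86, 0]) cylinder(h = 714, r = 28);
translate([86, 694, 0]) cylinder(h = 714, r = 28);
translate([1448, 694, 0]) cylinder(h = 714, r = 28);
translate([601, -544, 0]) {
  translate([0, 0, 406]) cube([332, 324, 27]);
  cube([32, 32, 406]);
  translate([300, 0, 0]) cube([32, 32, 406]);
  translate([0, 292, 0]) cube([32, 32, 406]);
  translate([300, 292, 0]) cube([32, 32, 406]);
}
translate([601, 1000, 0]) {
  translate([0, 0, 406]) cube([332, 324, 27]);
  cube([32, 32, 406]);
  translate([300, 0, 0]) cube([32, 32, 406]);
  translate([0, 292, 0]) cube([32, 32, 406]);
  translate([300, 292, 0]) cube([32, 32, 406]);
}
translate([-552, 228, 0]) {
  translate([0, 0, 406]) cube([332, 324, 27]);
  cube([32, 32, 406]);
  translate([300, 0, 0]) cube([32, 32, 406]);
  translate([0, 292, 0]) cube([32, 32, 406]);
  translate([300, 292, 0]) cube([32, 32, 406]);
}
translate([1754, 228, 0]) {
  translate([0, 0, 406]) cube([332, 324, 27]);
  cube([32, 32, 406]);
  translate([300, 0, 0]) cube([32, 32, 406]);
  translate([0, 292, 0]) cube([32, 32, 406]);
  translate([300, 292, 0]) cube([32, 32, 406]);
}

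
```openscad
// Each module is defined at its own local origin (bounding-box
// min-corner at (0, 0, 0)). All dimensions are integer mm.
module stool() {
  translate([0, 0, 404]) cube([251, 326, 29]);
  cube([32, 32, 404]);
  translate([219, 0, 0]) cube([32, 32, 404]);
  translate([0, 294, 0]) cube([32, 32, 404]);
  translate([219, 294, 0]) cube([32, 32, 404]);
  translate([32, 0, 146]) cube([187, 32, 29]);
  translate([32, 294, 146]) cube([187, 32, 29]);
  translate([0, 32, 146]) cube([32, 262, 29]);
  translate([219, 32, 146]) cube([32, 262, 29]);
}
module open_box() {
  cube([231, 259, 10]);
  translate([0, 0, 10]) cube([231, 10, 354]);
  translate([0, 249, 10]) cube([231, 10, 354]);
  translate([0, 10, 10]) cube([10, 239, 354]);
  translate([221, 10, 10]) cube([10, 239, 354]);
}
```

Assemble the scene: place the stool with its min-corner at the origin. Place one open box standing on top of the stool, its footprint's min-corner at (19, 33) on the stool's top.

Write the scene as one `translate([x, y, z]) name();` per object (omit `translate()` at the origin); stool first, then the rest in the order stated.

stool();
translate([19, 33, 433]) open_box();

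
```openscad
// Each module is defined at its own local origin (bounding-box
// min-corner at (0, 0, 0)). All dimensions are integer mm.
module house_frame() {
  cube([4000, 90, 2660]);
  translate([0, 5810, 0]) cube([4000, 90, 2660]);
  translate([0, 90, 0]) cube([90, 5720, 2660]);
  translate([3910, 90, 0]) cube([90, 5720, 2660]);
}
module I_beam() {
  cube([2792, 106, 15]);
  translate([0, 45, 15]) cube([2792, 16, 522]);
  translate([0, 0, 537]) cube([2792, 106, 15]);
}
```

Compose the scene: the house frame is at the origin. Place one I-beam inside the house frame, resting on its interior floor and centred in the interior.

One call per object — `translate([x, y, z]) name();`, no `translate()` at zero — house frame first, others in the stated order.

house_frame();
translate([604, 2897, 0]) I_beam();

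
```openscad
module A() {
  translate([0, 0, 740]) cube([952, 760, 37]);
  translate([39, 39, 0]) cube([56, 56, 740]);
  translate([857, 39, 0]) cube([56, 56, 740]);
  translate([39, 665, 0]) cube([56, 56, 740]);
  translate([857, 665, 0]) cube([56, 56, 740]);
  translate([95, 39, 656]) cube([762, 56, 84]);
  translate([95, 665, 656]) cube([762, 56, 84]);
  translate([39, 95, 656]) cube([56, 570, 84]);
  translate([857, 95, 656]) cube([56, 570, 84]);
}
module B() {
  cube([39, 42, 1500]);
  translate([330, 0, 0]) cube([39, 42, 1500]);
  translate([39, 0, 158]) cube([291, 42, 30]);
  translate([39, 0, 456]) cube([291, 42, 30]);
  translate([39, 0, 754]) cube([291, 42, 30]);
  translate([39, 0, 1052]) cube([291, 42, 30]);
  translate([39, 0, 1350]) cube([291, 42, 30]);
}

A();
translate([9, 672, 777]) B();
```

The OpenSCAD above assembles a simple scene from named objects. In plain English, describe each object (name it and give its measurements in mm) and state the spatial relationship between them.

A is a table with a 952×760 mm rectangular top, 37 mm thick, top surface at z = 777 mm, supported by four 56×56 mm square legs, each inset 39 mm from the nearest pair of top edges, running from the floor. Four apron rails, 56 mm thick and 84 mm tall, run between adjacent legs with their top edges flush with the underside of the top and their outer faces flush with the legs' outer faces.

B is a straight ladder. Two 39×42 mm vertical rails, 1500 mm tall, stand 369 mm apart (outside-to-outside) with their front faces coplanar on the −y side. 5 rungs, each 42 mm deep and 30 mm tall, span between the inner faces of the rails, front faces flush with the rails. The lowest rung's underside is at z = 158 mm and rungs are spaced 298 mm apart (underside to underside).

The ladder is on top of the table.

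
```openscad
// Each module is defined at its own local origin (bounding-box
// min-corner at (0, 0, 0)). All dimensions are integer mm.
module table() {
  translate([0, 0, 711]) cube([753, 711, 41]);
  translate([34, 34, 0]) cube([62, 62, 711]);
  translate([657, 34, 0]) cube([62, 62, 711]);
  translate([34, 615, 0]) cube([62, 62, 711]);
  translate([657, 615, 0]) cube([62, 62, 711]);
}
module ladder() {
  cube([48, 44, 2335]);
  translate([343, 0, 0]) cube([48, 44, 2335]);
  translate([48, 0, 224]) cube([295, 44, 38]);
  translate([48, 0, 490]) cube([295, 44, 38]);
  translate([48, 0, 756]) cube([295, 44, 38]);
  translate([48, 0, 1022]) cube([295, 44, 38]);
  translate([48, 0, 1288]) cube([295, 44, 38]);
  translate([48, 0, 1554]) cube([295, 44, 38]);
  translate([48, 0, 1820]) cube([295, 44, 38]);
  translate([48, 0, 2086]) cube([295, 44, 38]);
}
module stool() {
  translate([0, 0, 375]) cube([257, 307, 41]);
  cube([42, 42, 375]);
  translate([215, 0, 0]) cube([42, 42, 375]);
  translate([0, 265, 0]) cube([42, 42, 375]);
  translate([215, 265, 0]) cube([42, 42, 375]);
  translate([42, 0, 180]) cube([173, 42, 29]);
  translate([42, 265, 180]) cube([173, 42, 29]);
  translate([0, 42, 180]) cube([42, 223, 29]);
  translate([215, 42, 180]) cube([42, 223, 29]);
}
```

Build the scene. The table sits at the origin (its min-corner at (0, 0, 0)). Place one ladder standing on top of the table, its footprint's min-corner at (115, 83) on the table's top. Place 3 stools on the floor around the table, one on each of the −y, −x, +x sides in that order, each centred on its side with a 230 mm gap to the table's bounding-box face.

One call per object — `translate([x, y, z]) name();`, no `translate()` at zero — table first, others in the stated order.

table();
translate([115, 83, 752]) ladder();
translate([248, -537, 0]) stool();
translate([-487, 202, 0]) stool();
translate([983, 202, 0]) stool();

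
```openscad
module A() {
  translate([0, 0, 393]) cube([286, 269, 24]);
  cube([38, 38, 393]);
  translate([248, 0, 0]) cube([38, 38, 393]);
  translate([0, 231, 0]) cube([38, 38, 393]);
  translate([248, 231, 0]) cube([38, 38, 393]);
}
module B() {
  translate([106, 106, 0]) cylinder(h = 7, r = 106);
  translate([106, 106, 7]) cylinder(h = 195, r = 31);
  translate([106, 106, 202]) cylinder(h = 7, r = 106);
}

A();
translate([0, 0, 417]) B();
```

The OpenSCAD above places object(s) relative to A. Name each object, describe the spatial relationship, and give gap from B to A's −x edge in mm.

The spool's min-x is at 0; the stool's min-x is 0; gap = 0 mm.

A is a stool. B is a spool. The spool is on top of the stool. The gap from the spool to the stool's −x edge is 0 mm.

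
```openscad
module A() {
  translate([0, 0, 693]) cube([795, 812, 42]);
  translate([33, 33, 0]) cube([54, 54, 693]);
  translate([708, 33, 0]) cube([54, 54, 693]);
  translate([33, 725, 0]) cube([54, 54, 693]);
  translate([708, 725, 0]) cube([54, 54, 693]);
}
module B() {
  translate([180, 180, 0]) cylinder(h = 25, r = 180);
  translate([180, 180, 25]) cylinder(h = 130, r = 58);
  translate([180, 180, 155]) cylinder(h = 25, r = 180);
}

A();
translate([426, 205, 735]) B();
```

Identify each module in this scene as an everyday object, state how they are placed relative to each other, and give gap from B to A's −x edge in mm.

The spool's min-x is at 426; the table's min-x is 0; gap = 426 mm.

A is a table. B is a spool. The spool is on top of the table. The gap from the spool to the table's −x edge is 426 mm.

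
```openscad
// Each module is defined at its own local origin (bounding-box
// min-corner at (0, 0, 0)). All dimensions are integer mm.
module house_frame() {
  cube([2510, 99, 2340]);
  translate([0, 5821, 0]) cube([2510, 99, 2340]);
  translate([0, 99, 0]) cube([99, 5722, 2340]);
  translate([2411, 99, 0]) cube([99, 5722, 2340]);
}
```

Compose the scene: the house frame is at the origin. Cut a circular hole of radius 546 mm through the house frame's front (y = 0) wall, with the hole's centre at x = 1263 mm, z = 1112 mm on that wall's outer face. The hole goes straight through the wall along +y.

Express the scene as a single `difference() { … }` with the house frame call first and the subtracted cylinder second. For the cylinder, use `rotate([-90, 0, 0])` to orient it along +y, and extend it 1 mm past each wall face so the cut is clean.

difference() {
  house_frame();
  translate([1263, -1, 1112]) rotate([-90, 0, 0]) cylinder(h = 101, r = 546);
}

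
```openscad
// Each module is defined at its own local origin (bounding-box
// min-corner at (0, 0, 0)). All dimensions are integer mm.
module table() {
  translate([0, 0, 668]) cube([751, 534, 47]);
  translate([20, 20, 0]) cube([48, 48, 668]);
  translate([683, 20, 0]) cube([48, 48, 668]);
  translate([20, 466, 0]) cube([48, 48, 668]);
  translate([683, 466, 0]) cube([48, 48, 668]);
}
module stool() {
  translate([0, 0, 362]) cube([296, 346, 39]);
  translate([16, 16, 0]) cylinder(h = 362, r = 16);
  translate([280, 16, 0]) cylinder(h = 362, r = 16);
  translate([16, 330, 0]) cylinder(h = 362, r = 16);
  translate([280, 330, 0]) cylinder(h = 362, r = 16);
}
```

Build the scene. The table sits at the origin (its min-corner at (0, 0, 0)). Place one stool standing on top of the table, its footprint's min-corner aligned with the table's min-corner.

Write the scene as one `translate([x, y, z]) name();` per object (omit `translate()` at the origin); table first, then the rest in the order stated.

table();
translate([0, 0, 715]) stool();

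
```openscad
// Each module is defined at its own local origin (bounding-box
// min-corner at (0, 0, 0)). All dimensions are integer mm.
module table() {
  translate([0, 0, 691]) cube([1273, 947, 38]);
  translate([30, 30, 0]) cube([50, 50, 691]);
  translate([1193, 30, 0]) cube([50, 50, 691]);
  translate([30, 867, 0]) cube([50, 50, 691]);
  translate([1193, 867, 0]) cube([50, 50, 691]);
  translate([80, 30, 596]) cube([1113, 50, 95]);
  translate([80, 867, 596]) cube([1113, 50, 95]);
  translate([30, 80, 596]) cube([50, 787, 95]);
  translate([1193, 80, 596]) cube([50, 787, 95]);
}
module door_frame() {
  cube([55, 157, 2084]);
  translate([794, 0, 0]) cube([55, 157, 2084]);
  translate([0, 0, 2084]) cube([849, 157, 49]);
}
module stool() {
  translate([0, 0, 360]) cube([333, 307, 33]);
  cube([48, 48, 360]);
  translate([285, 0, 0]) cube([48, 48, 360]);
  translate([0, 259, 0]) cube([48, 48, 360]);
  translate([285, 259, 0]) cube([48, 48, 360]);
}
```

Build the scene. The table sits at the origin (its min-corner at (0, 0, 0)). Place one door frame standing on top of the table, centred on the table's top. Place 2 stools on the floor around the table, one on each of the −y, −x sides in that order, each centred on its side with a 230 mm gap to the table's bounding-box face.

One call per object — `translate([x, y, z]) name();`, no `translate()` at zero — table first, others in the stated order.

table();
translate([212, 395, 729]) door_frame();
translate([470, -537, 0]) stool();
translate([-563, 320, 0]) stool();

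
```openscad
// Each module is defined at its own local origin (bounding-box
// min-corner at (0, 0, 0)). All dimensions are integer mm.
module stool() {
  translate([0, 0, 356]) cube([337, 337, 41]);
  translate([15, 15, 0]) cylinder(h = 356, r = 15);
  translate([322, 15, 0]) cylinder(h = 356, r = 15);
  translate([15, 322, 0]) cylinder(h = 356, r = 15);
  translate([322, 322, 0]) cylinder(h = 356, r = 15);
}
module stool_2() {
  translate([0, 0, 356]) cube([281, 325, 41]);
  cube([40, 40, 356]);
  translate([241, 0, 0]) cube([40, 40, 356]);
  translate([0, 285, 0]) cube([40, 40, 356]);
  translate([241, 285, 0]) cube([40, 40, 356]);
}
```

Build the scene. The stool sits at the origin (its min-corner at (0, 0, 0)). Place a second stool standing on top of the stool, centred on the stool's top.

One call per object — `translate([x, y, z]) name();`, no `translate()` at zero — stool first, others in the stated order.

stool();
translate([28, 6, 397]) stool_2();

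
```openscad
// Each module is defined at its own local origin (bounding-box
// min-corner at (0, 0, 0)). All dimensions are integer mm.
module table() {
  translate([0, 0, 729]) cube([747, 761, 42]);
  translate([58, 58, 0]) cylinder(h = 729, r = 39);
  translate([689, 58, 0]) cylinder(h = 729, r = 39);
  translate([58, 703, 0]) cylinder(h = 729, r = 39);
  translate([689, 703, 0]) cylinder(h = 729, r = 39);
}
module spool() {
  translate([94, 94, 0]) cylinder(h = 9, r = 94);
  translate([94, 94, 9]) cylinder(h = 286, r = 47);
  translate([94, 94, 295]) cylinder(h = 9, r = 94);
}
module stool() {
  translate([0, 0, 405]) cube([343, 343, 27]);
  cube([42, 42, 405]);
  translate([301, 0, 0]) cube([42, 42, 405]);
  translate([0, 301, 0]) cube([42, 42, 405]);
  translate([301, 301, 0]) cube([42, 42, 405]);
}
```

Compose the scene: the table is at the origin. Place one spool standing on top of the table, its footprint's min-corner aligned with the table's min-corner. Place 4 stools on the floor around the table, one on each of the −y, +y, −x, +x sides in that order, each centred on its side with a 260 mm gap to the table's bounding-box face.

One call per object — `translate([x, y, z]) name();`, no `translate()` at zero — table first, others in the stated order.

table();
translate([0, 0, 771]) spool();
translate([202, -603, 0]) stool();
translate([202, 1021, 0]) stool();
translate([-603, 209, 0]) stool();
translate([1007, 209, 0]) stool();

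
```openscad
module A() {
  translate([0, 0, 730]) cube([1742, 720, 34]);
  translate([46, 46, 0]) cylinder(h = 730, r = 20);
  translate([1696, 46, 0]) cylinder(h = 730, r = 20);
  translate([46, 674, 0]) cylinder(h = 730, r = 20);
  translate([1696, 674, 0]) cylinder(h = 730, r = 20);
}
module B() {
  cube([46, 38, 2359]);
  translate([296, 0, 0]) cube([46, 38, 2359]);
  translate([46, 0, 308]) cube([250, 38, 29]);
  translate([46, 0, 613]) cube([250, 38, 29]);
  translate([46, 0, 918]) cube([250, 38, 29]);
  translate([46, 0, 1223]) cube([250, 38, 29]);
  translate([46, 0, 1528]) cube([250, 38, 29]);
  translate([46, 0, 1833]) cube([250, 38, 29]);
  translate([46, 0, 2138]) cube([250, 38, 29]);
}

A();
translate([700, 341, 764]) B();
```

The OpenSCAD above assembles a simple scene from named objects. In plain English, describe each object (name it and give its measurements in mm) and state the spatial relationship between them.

A is a table with a 1742×720 mm rectangular top, 34 mm thick, top surface at z = 764 mm, supported by four round legs of 40 mm diameter, each leg's bounding box inset 26 mm from the nearest pair of top edges, running from the floor.

B is a straight ladder. Two 46×38 mm vertical rails, 2359 mm tall, stand 342 mm apart (outside-to-outside) with their front faces coplanar on the −y side. 7 rungs, each 38 mm deep and 29 mm tall, span between the inner faces of the rails, front faces flush with the rails. The lowest rung's underside is at z = 308 mm and rungs are spaced 305 mm apart (underside to underside).

The ladder is on top of the table, centred.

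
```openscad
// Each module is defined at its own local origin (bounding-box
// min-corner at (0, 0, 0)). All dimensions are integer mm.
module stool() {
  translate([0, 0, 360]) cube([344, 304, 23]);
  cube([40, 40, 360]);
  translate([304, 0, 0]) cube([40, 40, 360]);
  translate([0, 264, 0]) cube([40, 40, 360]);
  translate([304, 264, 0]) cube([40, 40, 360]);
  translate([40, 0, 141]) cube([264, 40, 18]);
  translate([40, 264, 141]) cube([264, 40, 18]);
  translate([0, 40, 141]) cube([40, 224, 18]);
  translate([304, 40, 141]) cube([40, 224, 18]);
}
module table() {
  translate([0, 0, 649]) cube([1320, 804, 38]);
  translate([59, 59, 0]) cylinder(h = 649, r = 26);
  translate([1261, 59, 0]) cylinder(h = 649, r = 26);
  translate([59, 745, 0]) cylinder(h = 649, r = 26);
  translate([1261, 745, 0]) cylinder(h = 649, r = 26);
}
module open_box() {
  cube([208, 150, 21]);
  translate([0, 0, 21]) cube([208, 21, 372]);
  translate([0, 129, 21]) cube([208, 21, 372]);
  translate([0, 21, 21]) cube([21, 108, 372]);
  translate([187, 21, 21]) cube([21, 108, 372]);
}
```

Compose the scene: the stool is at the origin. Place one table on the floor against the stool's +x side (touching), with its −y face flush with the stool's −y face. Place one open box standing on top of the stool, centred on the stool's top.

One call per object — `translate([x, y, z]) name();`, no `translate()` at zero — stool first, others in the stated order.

stool();
translate([344, 0, 0]) table();
translate([68, 77, 383]) open_box();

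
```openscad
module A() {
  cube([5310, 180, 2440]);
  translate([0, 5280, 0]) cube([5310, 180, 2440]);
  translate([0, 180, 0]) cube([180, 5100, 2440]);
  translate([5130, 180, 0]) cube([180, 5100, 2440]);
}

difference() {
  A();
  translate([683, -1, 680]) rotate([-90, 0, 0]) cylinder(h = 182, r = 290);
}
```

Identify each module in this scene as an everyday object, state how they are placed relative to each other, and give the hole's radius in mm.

A is a house frame. The house frame has a circular hole through its front wall. The hole's radius is 290 mm.

The subtracted cylinder has r = 290 mm.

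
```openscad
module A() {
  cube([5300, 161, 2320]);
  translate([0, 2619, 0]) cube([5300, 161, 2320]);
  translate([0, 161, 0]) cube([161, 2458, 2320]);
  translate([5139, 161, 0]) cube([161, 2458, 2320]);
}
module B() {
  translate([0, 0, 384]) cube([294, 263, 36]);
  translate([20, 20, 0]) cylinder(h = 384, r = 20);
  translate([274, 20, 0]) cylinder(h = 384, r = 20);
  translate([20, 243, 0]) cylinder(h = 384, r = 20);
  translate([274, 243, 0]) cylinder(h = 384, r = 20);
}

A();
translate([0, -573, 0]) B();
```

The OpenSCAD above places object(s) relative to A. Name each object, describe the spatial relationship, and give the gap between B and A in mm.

The stool's nearest face is 310 mm from the house frame's −y face.

A is a house frame. B is a stool. The stool is on the floor beside the house frame on its −y side. The gap between the stool and the house frame is 310 mm.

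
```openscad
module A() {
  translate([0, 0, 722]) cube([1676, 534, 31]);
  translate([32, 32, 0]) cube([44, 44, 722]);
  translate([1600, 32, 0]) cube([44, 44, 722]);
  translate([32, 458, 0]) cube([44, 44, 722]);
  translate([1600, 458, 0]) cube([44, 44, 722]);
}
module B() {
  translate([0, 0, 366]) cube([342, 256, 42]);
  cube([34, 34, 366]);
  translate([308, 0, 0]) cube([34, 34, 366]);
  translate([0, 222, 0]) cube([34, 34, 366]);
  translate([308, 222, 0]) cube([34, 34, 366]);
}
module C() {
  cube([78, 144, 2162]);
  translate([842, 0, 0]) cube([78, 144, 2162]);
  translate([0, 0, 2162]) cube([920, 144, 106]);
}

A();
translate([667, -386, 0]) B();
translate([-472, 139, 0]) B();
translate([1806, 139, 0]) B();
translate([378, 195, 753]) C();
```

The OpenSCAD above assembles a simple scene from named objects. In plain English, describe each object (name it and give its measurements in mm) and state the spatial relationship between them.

A is a table with a 1676×534 mm rectangular top, 31 mm thick, top surface at z = 753 mm, supported by four 44×44 mm square legs, each inset 32 mm from the nearest pair of top edges, running from the floor.

B is a simple wooden stool: a rectangular seat 342 mm (x) by 256 mm (y), 42 mm thick, top face at z = 408 mm, on four square legs, each 34×34 mm in cross-section. The legs rest on z = 0, each flush with a corner of the seat.

C is a door frame. The clear opening is 764 mm wide and 2162 mm high. Two 78 mm wide jambs, 144 mm deep, stand either side of the opening from the floor to the top of the opening. A 106 mm thick head sits across the top of both jambs, spanning the full outside width of the frame.

Three stools sit around the table at the −y, −x, +x sides. The door frame is on top of the table, centred.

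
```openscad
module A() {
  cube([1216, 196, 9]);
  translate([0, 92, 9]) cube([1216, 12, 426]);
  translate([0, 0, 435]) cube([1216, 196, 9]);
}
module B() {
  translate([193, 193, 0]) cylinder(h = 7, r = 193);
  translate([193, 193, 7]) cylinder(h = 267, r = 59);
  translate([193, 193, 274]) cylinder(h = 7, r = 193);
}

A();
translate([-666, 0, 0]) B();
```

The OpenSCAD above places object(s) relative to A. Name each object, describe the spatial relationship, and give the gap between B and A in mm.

The spool's nearest face is 280 mm from the I-beam's −x face.

A is an I-beam. B is a spool. The spool is on the floor beside the I-beam on its −x side. The gap between the spool and the I-beam is 280 mm.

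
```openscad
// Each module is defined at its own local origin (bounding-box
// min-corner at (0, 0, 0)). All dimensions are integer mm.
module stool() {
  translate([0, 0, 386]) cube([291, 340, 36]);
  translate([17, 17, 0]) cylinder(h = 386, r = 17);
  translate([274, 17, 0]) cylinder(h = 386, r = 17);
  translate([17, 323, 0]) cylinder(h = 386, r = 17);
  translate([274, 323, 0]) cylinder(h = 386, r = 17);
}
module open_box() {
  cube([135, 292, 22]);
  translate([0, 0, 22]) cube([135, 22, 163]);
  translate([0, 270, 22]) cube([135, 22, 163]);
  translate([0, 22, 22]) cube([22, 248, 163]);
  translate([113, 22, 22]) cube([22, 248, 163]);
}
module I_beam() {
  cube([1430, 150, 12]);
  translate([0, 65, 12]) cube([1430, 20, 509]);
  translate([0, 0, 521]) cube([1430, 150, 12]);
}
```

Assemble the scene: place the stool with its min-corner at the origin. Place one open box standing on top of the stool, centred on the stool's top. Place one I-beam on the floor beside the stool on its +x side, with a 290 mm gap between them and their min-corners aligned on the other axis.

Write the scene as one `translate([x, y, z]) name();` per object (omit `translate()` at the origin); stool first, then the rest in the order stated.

stool();
translate([78, 24, 422]) open_box();
translate([581, 0, 0]) I_beam();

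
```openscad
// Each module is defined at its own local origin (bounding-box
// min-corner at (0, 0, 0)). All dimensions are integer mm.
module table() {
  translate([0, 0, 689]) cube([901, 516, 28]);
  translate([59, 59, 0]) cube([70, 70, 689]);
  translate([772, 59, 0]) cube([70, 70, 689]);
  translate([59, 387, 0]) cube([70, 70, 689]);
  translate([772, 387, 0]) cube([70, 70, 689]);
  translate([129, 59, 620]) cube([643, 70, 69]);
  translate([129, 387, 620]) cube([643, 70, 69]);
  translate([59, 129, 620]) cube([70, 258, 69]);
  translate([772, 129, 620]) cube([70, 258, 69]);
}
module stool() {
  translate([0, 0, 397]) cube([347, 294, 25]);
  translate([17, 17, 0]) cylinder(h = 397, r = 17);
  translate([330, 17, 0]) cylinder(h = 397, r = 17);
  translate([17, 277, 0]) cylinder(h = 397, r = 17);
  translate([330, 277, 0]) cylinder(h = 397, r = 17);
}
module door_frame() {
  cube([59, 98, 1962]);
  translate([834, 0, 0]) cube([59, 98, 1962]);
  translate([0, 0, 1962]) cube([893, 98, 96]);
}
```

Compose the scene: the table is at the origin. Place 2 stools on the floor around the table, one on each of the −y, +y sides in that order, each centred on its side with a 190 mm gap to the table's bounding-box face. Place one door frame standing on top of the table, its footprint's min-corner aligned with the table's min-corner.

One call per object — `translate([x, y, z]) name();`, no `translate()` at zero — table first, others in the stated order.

table();
translate([277, -484, 0]) stool();
translate([277, 706, 0]) stool();
translate([0, 0, 717]) door_frame();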